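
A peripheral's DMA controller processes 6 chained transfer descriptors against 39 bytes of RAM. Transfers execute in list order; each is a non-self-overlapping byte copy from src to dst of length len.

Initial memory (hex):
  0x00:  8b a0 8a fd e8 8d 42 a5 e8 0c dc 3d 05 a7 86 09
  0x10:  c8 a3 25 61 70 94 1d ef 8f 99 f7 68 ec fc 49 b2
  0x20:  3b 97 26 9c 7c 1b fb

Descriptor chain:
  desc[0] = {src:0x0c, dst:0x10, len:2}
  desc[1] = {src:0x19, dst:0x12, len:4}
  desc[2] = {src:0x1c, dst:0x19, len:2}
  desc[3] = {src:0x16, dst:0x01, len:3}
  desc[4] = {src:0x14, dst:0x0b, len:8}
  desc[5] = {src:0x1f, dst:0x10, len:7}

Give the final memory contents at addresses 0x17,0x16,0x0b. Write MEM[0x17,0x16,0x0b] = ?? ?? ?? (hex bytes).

MEM[0x17,0x16,0x0b] = ef 1b 68

D0: mem[0x10..0x11] <- [05 a7]
D1: mem[0x12..0x15] <- [99 f7 68 ec]
D2: mem[0x19..0x1a] <- [ec fc]
D3: mem[0x01..0x03] <- [1d ef 8f]
D4: mem[0x0b..0x12] <- [68 ec 1d ef 8f ec fc 68]
D5: mem[0x10..0x16] <- [b2 3b 97 26 9c 7c 1b]
query mem[0x17]=0xef, mem[0x16]=0x1b, mem[0x0b]=0x68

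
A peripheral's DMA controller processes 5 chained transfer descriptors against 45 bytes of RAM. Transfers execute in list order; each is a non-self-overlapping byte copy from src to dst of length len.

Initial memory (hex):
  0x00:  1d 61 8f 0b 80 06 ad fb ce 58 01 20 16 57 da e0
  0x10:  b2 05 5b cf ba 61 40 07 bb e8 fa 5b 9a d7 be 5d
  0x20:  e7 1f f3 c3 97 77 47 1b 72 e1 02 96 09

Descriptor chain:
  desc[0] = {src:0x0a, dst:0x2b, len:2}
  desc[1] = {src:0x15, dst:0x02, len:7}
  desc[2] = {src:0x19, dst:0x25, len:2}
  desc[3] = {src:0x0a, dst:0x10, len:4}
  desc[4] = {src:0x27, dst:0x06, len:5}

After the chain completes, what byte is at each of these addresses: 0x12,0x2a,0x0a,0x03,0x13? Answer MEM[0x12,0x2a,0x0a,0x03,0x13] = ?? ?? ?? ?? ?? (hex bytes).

  after D0: wrote 2B at 0x2b = 0120
  after D1: wrote 7B at 0x02 = 614007bbe8fa5b
  after D2: wrote 2B at 0x25 = e8fa
  after D3: wrote 4B at 0x10 = 01201657
  after D4: wrote 5B at 0x06 = 1b72e10201
query mem[0x12]=0x16, mem[0x2a]=0x02, mem[0x0a]=0x01, mem[0x03]=0x40, mem[0x13]=0x57

MEM[0x12,0x2a,0x0a,0x03,0x13] = 16 02 01 40 57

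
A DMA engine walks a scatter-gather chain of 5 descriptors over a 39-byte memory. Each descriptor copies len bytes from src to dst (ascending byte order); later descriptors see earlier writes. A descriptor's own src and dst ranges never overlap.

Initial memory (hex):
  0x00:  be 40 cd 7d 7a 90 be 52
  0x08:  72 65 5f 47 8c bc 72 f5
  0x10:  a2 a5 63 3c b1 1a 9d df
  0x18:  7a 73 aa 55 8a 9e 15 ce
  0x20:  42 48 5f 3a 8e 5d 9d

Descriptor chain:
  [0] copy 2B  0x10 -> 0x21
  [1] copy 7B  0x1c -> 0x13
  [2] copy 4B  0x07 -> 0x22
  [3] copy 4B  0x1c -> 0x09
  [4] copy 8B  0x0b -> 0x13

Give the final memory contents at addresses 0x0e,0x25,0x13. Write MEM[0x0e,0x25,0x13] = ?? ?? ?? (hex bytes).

#0 dst[0x21+2] := {0xa2,0xa5}
#1 dst[0x13+7] := {0x8a,0x9e,0x15,0xce,0x42,0xa2,0xa5}
#2 dst[0x22+4] := {0x52,0x72,0x65,0x5f}
#3 dst[0x09+4] := {0x8a,0x9e,0x15,0xce}
#4 dst[0x13+8] := {0x15,0xce,0xbc,0x72,0xf5,0xa2,0xa5,0x63}
query mem[0x0e]=0x72, mem[0x25]=0x5f, mem[0x13]=0x15

MEM[0x0e,0x25,0x13] = 72 5f 15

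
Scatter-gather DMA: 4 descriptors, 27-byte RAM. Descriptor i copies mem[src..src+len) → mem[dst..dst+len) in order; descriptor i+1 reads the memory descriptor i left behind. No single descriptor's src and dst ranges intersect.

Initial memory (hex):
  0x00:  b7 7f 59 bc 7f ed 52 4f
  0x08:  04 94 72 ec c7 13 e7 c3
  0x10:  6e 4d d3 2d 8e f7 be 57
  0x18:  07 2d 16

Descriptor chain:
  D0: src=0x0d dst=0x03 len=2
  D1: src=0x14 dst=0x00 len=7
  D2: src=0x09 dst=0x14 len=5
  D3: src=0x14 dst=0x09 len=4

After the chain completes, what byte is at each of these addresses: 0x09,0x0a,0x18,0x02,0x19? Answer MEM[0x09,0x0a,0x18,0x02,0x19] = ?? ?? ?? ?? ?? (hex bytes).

  after D0: wrote 2B at 0x03 = 13e7
  after D1: wrote 7B at 0x00 = 8ef7be57072d16
  after D2: wrote 5B at 0x14 = 9472ecc713
  after D3: wrote 4B at 0x09 = 9472ecc7
query mem[0x09]=0x94, mem[0x0a]=0x72, mem[0x18]=0x13, mem[0x02]=0xbe, mem[0x19]=0x2d

MEM[0x09,0x0a,0x18,0x02,0x19] = 94 72 13 be 2d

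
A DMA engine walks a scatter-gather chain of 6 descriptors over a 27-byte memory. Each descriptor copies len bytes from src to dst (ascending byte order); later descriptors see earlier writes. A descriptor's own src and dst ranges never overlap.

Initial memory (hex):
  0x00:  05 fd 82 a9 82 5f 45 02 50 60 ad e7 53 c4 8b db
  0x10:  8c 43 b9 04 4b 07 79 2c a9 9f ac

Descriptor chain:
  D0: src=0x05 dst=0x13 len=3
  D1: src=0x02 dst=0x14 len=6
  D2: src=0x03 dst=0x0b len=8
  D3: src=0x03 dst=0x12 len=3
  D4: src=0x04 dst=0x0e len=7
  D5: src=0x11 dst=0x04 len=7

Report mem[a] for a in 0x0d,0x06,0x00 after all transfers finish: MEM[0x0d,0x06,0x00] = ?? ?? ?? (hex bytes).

  after D0: wrote 3B at 0x13 = 5f4502
  after D1: wrote 6B at 0x14 = 82a9825f4502
  after D2: wrote 8B at 0x0b = a9825f45025060ad
  after D3: wrote 3B at 0x12 = a9825f
  after D4: wrote 7B at 0x0e = 825f45025060ad
  after D5: wrote 7B at 0x04 = 025060ada9825f
query mem[0x0d]=0x5f, mem[0x06]=0x60, mem[0x00]=0x05

MEM[0x0d,0x06,0x00] = 5f 60 05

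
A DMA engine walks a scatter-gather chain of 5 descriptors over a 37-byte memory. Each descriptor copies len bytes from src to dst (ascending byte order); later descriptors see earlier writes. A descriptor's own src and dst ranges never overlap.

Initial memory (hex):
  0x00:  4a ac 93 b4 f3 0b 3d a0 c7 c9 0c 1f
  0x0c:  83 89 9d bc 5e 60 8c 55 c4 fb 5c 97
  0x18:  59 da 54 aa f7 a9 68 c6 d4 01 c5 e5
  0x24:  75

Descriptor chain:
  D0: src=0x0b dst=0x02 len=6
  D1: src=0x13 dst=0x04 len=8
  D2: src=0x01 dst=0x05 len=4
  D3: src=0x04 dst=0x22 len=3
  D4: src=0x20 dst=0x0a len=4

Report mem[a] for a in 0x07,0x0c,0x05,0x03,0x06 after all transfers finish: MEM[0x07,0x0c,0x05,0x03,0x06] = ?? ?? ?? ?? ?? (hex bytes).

MEM[0x07,0x0c,0x05,0x03,0x06] = 83 55 ac 83 1f

[0] 0x0b->0x02 len=6 : 1f 83 89 9d bc 5e
[1] 0x13->0x04 len=8 : 55 c4 fb 5c 97 59 da 54
[2] 0x01->0x05 len=4 : ac 1f 83 55
[3] 0x04->0x22 len=3 : 55 ac 1f
[4] 0x20->0x0a len=4 : d4 01 55 ac
query mem[0x07]=0x83, mem[0x0c]=0x55, mem[0x05]=0xac, mem[0x03]=0x83, mem[0x06]=0x1f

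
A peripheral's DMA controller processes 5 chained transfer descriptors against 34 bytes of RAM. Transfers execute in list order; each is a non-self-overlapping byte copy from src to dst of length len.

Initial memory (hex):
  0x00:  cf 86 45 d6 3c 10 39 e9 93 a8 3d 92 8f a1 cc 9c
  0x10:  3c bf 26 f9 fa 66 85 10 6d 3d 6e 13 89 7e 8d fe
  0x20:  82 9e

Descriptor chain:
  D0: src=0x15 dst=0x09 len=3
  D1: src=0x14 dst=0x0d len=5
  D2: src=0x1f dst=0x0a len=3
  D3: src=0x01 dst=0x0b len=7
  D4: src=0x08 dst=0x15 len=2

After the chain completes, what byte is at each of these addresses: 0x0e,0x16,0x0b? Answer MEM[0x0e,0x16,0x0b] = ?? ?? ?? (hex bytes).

MEM[0x0e,0x16,0x0b] = 3c 66 86

#0 dst[0x09+3] := {0x66,0x85,0x10}
#1 dst[0x0d+5] := {0xfa,0x66,0x85,0x10,0x6d}
#2 dst[0x0a+3] := {0xfe,0x82,0x9e}
#3 dst[0x0b+7] := {0x86,0x45,0xd6,0x3c,0x10,0x39,0xe9}
#4 dst[0x15+2] := {0x93,0x66}
query mem[0x0e]=0x3c, mem[0x16]=0x66, mem[0x0b]=0x86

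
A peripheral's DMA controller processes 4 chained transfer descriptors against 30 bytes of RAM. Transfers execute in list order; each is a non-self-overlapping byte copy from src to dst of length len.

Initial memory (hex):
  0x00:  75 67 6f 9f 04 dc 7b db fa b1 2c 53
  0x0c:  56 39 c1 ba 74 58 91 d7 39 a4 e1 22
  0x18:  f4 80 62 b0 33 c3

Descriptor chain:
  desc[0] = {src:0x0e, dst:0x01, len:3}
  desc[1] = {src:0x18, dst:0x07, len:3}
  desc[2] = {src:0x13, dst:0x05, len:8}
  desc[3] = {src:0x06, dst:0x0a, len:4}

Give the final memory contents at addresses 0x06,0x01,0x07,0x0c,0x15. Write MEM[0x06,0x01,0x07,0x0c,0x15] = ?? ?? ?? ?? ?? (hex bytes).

[0] 0x0e->0x01 len=3 : c1 ba 74
[1] 0x18->0x07 len=3 : f4 80 62
[2] 0x13->0x05 len=8 : d7 39 a4 e1 22 f4 80 62
[3] 0x06->0x0a len=4 : 39 a4 e1 22
query mem[0x06]=0x39, mem[0x01]=0xc1, mem[0x07]=0xa4, mem[0x0c]=0xe1, mem[0x15]=0xa4

MEM[0x06,0x01,0x07,0x0c,0x15] = 39 c1 a4 e1 a4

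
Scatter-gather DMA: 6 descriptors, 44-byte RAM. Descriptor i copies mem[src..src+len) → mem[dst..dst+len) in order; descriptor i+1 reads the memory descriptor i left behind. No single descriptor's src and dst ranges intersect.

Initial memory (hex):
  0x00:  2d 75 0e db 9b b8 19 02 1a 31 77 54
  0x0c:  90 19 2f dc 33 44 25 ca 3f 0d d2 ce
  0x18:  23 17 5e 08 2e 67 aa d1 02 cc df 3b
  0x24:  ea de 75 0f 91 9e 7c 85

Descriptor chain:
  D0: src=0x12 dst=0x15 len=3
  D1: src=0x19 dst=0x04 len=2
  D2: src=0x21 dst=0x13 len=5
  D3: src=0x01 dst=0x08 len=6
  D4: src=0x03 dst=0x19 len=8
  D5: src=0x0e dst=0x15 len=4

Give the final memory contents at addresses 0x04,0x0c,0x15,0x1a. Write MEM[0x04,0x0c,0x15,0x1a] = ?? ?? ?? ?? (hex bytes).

MEM[0x04,0x0c,0x15,0x1a] = 17 5e 2f 17

D0: mem[0x15..0x17] <- [25 ca 3f]
D1: mem[0x04..0x05] <- [17 5e]
D2: mem[0x13..0x17] <- [cc df 3b ea de]
D3: mem[0x08..0x0d] <- [75 0e db 17 5e 19]
D4: mem[0x19..0x20] <- [db 17 5e 19 02 75 0e db]
D5: mem[0x15..0x18] <- [2f dc 33 44]
query mem[0x04]=0x17, mem[0x0c]=0x5e, mem[0x15]=0x2f, mem[0x1a]=0x17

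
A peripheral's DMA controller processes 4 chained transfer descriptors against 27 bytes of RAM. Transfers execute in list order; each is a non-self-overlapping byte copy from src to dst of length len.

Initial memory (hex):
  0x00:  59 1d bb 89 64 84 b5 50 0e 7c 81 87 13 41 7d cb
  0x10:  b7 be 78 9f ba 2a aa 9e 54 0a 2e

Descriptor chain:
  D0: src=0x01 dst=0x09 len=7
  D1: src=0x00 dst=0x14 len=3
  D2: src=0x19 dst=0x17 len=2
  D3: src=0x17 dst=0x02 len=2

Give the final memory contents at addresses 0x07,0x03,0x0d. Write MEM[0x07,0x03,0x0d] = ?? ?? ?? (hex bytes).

[0] 0x01->0x09 len=7 : 1d bb 89 64 84 b5 50
[1] 0x00->0x14 len=3 : 59 1d bb
[2] 0x19->0x17 len=2 : 0a 2e
[3] 0x17->0x02 len=2 : 0a 2e
query mem[0x07]=0x50, mem[0x03]=0x2e, mem[0x0d]=0x84

MEM[0x07,0x03,0x0d] = 50 2e 84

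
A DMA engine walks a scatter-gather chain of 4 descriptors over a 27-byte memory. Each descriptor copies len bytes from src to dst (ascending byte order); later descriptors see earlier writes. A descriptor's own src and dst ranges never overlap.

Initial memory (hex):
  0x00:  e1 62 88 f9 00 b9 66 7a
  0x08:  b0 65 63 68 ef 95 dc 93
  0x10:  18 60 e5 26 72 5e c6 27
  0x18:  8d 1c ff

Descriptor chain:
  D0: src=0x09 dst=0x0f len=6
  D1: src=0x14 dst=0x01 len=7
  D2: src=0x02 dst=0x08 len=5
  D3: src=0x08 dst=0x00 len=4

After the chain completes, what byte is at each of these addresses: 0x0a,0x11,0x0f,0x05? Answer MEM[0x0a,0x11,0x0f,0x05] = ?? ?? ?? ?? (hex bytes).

[0] 0x09->0x0f len=6 : 65 63 68 ef 95 dc
[1] 0x14->0x01 len=7 : dc 5e c6 27 8d 1c ff
[2] 0x02->0x08 len=5 : 5e c6 27 8d 1c
[3] 0x08->0x00 len=4 : 5e c6 27 8d
query mem[0x0a]=0x27, mem[0x11]=0x68, mem[0x0f]=0x65, mem[0x05]=0x8d

MEM[0x0a,0x11,0x0f,0x05] = 27 68 65 8d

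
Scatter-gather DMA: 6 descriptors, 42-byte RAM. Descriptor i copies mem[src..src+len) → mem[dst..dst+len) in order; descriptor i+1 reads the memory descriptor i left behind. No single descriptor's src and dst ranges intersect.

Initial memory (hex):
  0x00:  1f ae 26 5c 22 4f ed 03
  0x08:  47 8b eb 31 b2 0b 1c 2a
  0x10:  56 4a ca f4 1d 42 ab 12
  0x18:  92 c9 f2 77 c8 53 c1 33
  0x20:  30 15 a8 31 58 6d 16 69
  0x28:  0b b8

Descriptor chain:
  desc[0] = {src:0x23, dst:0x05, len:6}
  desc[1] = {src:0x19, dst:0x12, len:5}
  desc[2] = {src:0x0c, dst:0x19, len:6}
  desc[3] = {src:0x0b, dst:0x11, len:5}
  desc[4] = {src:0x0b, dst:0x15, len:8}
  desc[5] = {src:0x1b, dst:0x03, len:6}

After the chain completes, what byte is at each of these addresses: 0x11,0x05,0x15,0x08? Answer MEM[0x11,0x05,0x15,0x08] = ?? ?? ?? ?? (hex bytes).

#0 dst[0x05+6] := {0x31,0x58,0x6d,0x16,0x69,0x0b}
#1 dst[0x12+5] := {0xc9,0xf2,0x77,0xc8,0x53}
#2 dst[0x19+6] := {0xb2,0x0b,0x1c,0x2a,0x56,0x4a}
#3 dst[0x11+5] := {0x31,0xb2,0x0b,0x1c,0x2a}
#4 dst[0x15+8] := {0x31,0xb2,0x0b,0x1c,0x2a,0x56,0x31,0xb2}
#5 dst[0x03+6] := {0x31,0xb2,0x56,0x4a,0x33,0x30}
query mem[0x11]=0x31, mem[0x05]=0x56, mem[0x15]=0x31, mem[0x08]=0x30

MEM[0x11,0x05,0x15,0x08] = 31 56 31 30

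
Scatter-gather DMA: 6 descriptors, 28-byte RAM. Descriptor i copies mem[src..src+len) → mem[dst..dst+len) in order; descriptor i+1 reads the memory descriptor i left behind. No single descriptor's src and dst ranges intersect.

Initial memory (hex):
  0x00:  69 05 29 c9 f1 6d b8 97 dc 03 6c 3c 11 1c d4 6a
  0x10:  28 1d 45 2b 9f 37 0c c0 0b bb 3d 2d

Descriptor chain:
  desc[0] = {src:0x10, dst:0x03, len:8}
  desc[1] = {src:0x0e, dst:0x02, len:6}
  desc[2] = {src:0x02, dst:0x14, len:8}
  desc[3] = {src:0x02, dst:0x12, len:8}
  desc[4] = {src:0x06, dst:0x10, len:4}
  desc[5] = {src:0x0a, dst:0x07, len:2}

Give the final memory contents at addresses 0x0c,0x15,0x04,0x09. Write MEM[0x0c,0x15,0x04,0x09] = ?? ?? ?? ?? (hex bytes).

#0 dst[0x03+8] := {0x28,0x1d,0x45,0x2b,0x9f,0x37,0x0c,0xc0}
#1 dst[0x02+6] := {0xd4,0x6a,0x28,0x1d,0x45,0x2b}
#2 dst[0x14+8] := {0xd4,0x6a,0x28,0x1d,0x45,0x2b,0x37,0x0c}
#3 dst[0x12+8] := {0xd4,0x6a,0x28,0x1d,0x45,0x2b,0x37,0x0c}
#4 dst[0x10+4] := {0x45,0x2b,0x37,0x0c}
#5 dst[0x07+2] := {0xc0,0x3c}
query mem[0x0c]=0x11, mem[0x15]=0x1d, mem[0x04]=0x28, mem[0x09]=0x0c

MEM[0x0c,0x15,0x04,0x09] = 11 1d 28 0c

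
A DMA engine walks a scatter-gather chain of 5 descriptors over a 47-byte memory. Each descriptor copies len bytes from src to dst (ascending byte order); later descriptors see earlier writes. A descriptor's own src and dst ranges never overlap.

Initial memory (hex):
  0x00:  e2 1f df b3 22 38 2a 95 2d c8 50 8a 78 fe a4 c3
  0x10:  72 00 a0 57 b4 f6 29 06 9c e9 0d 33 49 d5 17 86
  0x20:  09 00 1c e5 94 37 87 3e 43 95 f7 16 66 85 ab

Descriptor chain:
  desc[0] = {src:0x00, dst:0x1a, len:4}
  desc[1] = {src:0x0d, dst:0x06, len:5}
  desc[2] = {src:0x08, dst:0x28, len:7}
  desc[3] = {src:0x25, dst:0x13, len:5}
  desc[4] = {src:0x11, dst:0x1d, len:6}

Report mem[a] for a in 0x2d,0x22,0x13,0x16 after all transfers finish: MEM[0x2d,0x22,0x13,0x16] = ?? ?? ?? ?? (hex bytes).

[0] 0x00->0x1a len=4 : e2 1f df b3
[1] 0x0d->0x06 len=5 : fe a4 c3 72 00
[2] 0x08->0x28 len=7 : c3 72 00 8a 78 fe a4
[3] 0x25->0x13 len=5 : 37 87 3e c3 72
[4] 0x11->0x1d len=6 : 00 a0 37 87 3e c3
query mem[0x2d]=0xfe, mem[0x22]=0xc3, mem[0x13]=0x37, mem[0x16]=0xc3

MEM[0x2d,0x22,0x13,0x16] = fe c3 37 c3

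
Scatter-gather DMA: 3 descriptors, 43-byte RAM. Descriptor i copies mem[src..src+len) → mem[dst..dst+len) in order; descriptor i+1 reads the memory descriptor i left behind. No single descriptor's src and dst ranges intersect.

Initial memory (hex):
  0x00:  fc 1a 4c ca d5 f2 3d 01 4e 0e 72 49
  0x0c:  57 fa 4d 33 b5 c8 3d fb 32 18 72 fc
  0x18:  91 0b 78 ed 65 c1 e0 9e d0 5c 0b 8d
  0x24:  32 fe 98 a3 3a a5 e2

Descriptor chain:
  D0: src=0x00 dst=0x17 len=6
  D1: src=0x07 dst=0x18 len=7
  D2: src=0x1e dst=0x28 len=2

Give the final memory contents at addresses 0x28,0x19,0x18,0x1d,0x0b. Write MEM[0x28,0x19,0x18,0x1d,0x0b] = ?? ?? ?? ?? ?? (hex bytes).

MEM[0x28,0x19,0x18,0x1d,0x0b] = fa 4e 01 57 49

[0] 0x00->0x17 len=6 : fc 1a 4c ca d5 f2
[1] 0x07->0x18 len=7 : 01 4e 0e 72 49 57 fa
[2] 0x1e->0x28 len=2 : fa 9e
query mem[0x28]=0xfa, mem[0x19]=0x4e, mem[0x18]=0x01, mem[0x1d]=0x57, mem[0x0b]=0x49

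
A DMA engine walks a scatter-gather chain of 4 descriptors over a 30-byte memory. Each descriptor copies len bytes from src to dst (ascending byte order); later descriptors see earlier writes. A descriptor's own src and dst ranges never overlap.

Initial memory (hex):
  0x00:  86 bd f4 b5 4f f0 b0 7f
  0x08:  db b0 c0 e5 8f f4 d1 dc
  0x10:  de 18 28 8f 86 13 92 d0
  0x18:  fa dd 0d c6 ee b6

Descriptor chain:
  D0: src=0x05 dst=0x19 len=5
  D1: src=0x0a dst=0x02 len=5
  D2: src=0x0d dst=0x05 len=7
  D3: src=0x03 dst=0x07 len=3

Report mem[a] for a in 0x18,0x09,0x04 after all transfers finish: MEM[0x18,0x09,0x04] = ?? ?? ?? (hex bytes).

D0: mem[0x19..0x1d] <- [f0 b0 7f db b0]
D1: mem[0x02..0x06] <- [c0 e5 8f f4 d1]
D2: mem[0x05..0x0b] <- [f4 d1 dc de 18 28 8f]
D3: mem[0x07..0x09] <- [e5 8f f4]
query mem[0x18]=0xfa, mem[0x09]=0xf4, mem[0x04]=0x8f

MEM[0x18,0x09,0x04] = fa f4 8f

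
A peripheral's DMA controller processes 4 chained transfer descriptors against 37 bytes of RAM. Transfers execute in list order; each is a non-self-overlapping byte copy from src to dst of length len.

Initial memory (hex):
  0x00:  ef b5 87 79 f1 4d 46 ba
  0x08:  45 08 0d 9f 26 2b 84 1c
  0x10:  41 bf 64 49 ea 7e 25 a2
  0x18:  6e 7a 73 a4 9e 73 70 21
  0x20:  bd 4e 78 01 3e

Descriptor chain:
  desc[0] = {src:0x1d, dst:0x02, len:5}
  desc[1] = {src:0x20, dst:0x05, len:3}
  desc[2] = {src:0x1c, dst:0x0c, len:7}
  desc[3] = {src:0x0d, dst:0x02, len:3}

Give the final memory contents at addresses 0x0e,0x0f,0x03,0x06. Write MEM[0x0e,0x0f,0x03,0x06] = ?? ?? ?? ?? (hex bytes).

MEM[0x0e,0x0f,0x03,0x06] = 70 21 70 4e

[0] 0x1d->0x02 len=5 : 73 70 21 bd 4e
[1] 0x20->0x05 len=3 : bd 4e 78
[2] 0x1c->0x0c len=7 : 9e 73 70 21 bd 4e 78
[3] 0x0d->0x02 len=3 : 73 70 21
query mem[0x0e]=0x70, mem[0x0f]=0x21, mem[0x03]=0x70, mem[0x06]=0x4e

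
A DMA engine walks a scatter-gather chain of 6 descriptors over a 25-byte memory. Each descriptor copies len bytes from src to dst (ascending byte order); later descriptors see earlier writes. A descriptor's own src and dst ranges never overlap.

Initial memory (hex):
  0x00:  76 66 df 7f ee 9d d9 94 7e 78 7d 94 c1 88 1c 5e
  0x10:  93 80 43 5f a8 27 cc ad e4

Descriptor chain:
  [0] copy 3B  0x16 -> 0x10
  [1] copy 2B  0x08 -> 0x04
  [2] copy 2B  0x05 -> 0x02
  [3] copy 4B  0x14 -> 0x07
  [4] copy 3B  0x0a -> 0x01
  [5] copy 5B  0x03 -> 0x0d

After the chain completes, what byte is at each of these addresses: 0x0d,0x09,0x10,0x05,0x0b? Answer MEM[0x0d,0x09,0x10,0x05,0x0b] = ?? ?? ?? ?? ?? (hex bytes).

#0 dst[0x10+3] := {0xcc,0xad,0xe4}
#1 dst[0x04+2] := {0x7e,0x78}
#2 dst[0x02+2] := {0x78,0xd9}
#3 dst[0x07+4] := {0xa8,0x27,0xcc,0xad}
#4 dst[0x01+3] := {0xad,0x94,0xc1}
#5 dst[0x0d+5] := {0xc1,0x7e,0x78,0xd9,0xa8}
query mem[0x0d]=0xc1, mem[0x09]=0xcc, mem[0x10]=0xd9, mem[0x05]=0x78, mem[0x0b]=0x94

MEM[0x0d,0x09,0x10,0x05,0x0b] = c1 cc d9 78 94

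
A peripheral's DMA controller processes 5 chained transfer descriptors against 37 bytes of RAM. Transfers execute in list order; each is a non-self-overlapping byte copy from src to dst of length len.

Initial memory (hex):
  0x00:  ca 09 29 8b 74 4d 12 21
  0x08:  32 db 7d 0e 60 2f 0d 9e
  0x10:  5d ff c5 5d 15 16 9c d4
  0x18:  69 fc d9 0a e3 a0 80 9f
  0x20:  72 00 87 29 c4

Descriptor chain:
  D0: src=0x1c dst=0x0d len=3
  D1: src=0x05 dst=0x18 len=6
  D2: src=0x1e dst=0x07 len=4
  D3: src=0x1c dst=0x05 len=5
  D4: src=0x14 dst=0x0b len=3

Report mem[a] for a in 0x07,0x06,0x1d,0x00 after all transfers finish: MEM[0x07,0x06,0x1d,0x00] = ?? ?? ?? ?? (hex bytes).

MEM[0x07,0x06,0x1d,0x00] = 80 7d 7d ca

  after D0: wrote 3B at 0x0d = e3a080
  after D1: wrote 6B at 0x18 = 4d122132db7d
  after D2: wrote 4B at 0x07 = 809f7200
  after D3: wrote 5B at 0x05 = db7d809f72
  after D4: wrote 3B at 0x0b = 15169c
query mem[0x07]=0x80, mem[0x06]=0x7d, mem[0x1d]=0x7d, mem[0x00]=0xca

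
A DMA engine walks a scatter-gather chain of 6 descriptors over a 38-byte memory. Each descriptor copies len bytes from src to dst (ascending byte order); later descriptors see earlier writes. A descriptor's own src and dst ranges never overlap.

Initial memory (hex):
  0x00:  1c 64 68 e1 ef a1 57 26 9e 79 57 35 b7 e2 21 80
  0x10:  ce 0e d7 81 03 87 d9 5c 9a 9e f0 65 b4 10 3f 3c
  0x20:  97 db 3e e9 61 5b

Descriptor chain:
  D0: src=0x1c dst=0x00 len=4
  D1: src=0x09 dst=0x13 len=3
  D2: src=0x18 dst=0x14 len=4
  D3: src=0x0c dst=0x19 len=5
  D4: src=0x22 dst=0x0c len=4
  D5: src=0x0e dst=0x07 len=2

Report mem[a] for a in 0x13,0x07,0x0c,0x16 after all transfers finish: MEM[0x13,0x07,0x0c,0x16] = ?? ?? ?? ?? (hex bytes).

MEM[0x13,0x07,0x0c,0x16] = 79 61 3e f0

  after D0: wrote 4B at 0x00 = b4103f3c
  after D1: wrote 3B at 0x13 = 795735
  after D2: wrote 4B at 0x14 = 9a9ef065
  after D3: wrote 5B at 0x19 = b7e22180ce
  after D4: wrote 4B at 0x0c = 3ee9615b
  after D5: wrote 2B at 0x07 = 615b
query mem[0x13]=0x79, mem[0x07]=0x61, mem[0x0c]=0x3e, mem[0x16]=0xf0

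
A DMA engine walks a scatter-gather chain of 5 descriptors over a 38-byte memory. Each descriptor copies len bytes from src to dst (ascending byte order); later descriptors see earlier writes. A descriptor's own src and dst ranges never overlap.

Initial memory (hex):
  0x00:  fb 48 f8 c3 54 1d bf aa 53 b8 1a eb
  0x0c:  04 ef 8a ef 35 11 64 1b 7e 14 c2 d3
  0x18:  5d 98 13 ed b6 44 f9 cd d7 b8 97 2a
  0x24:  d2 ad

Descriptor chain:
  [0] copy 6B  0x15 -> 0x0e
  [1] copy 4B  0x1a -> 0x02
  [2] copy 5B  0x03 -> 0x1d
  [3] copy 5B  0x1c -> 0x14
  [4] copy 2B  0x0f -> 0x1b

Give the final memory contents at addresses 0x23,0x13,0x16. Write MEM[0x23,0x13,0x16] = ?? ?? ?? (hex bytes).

#0 dst[0x0e+6] := {0x14,0xc2,0xd3,0x5d,0x98,0x13}
#1 dst[0x02+4] := {0x13,0xed,0xb6,0x44}
#2 dst[0x1d+5] := {0xed,0xb6,0x44,0xbf,0xaa}
#3 dst[0x14+5] := {0xb6,0xed,0xb6,0x44,0xbf}
#4 dst[0x1b+2] := {0xc2,0xd3}
query mem[0x23]=0x2a, mem[0x13]=0x13, mem[0x16]=0xb6

MEM[0x23,0x13,0x16] = 2a 13 b6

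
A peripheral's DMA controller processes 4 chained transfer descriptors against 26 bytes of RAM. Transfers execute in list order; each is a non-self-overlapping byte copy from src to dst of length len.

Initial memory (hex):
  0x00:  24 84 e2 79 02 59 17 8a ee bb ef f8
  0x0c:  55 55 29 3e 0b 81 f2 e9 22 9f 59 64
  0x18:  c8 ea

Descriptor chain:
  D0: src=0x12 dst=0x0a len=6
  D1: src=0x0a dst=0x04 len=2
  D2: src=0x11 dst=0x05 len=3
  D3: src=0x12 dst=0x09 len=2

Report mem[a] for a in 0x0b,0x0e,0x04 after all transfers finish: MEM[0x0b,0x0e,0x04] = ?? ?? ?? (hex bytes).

MEM[0x0b,0x0e,0x04] = e9 59 f2

  after D0: wrote 6B at 0x0a = f2e9229f5964
  after D1: wrote 2B at 0x04 = f2e9
  after D2: wrote 3B at 0x05 = 81f2e9
  after D3: wrote 2B at 0x09 = f2e9
query mem[0x0b]=0xe9, mem[0x0e]=0x59, mem[0x04]=0xf2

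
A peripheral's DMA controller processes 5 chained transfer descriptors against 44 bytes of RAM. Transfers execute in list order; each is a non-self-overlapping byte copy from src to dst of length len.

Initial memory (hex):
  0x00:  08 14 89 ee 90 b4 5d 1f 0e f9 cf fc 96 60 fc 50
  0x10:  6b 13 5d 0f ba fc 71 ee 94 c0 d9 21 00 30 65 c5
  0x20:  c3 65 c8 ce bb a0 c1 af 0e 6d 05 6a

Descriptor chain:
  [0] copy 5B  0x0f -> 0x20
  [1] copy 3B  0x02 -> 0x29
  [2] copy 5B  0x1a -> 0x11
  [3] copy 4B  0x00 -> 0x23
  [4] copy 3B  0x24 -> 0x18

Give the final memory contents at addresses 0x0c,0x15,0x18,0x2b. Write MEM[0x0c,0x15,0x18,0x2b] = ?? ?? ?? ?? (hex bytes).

MEM[0x0c,0x15,0x18,0x2b] = 96 65 14 90

D0: mem[0x20..0x24] <- [50 6b 13 5d 0f]
D1: mem[0x29..0x2b] <- [89 ee 90]
D2: mem[0x11..0x15] <- [d9 21 00 30 65]
D3: mem[0x23..0x26] <- [08 14 89 ee]
D4: mem[0x18..0x1a] <- [14 89 ee]
query mem[0x0c]=0x96, mem[0x15]=0x65, mem[0x18]=0x14, mem[0x2b]=0x90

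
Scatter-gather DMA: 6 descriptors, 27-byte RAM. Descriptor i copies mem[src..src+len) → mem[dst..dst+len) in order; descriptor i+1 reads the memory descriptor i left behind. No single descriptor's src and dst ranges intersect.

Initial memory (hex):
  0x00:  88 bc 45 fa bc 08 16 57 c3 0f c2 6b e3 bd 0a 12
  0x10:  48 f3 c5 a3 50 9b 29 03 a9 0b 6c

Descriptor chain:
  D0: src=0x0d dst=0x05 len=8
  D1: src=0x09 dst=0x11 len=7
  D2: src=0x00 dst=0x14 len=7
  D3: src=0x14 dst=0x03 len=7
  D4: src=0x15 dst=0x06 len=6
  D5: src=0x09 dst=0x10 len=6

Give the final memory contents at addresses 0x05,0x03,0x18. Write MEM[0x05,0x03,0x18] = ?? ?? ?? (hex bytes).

MEM[0x05,0x03,0x18] = 45 88 bc

[0] 0x0d->0x05 len=8 : bd 0a 12 48 f3 c5 a3 50
[1] 0x09->0x11 len=7 : f3 c5 a3 50 bd 0a 12
[2] 0x00->0x14 len=7 : 88 bc 45 fa bc bd 0a
[3] 0x14->0x03 len=7 : 88 bc 45 fa bc bd 0a
[4] 0x15->0x06 len=6 : bc 45 fa bc bd 0a
[5] 0x09->0x10 len=6 : bc bd 0a 50 bd 0a
query mem[0x05]=0x45, mem[0x03]=0x88, mem[0x18]=0xbc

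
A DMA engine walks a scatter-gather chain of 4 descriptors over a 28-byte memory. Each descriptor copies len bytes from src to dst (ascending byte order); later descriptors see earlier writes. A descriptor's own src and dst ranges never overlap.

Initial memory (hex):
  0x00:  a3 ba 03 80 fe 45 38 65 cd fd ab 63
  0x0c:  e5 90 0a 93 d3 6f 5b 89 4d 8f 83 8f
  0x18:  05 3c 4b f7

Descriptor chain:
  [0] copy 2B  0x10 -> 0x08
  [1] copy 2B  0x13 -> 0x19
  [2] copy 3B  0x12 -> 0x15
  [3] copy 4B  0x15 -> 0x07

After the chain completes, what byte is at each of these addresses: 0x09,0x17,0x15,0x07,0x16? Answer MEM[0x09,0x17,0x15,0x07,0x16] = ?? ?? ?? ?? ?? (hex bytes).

MEM[0x09,0x17,0x15,0x07,0x16] = 4d 4d 5b 5b 89

  after D0: wrote 2B at 0x08 = d36f
  after D1: wrote 2B at 0x19 = 894d
  after D2: wrote 3B at 0x15 = 5b894d
  after D3: wrote 4B at 0x07 = 5b894d05
query mem[0x09]=0x4d, mem[0x17]=0x4d, mem[0x15]=0x5b, mem[0x07]=0x5b, mem[0x16]=0x89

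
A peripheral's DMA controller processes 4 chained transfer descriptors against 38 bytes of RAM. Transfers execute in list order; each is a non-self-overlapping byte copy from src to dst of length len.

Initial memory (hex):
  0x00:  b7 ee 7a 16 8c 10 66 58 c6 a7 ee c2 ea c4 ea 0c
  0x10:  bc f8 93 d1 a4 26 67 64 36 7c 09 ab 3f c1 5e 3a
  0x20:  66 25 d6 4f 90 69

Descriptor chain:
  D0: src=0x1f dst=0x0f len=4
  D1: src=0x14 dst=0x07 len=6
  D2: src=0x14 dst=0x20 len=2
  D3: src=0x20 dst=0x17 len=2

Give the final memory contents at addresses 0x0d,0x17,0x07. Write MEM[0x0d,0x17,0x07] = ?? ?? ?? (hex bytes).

MEM[0x0d,0x17,0x07] = c4 a4 a4

  after D0: wrote 4B at 0x0f = 3a6625d6
  after D1: wrote 6B at 0x07 = a4266764367c
  after D2: wrote 2B at 0x20 = a426
  after D3: wrote 2B at 0x17 = a426
query mem[0x0d]=0xc4, mem[0x17]=0xa4, mem[0x07]=0xa4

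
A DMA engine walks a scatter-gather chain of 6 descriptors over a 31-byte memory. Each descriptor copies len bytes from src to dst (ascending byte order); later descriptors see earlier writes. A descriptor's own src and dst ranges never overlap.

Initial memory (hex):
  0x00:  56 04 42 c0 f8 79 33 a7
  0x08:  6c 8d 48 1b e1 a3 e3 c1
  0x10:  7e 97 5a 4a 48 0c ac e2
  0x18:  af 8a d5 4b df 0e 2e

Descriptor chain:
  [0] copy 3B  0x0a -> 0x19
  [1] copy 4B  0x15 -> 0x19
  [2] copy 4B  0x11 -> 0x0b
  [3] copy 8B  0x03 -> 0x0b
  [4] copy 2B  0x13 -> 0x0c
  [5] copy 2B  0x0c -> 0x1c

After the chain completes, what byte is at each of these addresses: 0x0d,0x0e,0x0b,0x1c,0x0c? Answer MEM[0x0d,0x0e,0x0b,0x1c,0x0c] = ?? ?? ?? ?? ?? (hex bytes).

MEM[0x0d,0x0e,0x0b,0x1c,0x0c] = 48 33 c0 4a 4a

#0 dst[0x19+3] := {0x48,0x1b,0xe1}
#1 dst[0x19+4] := {0x0c,0xac,0xe2,0xaf}
#2 dst[0x0b+4] := {0x97,0x5a,0x4a,0x48}
#3 dst[0x0b+8] := {0xc0,0xf8,0x79,0x33,0xa7,0x6c,0x8d,0x48}
#4 dst[0x0c+2] := {0x4a,0x48}
#5 dst[0x1c+2] := {0x4a,0x48}
query mem[0x0d]=0x48, mem[0x0e]=0x33, mem[0x0b]=0xc0, mem[0x1c]=0x4a, mem[0x0c]=0x4a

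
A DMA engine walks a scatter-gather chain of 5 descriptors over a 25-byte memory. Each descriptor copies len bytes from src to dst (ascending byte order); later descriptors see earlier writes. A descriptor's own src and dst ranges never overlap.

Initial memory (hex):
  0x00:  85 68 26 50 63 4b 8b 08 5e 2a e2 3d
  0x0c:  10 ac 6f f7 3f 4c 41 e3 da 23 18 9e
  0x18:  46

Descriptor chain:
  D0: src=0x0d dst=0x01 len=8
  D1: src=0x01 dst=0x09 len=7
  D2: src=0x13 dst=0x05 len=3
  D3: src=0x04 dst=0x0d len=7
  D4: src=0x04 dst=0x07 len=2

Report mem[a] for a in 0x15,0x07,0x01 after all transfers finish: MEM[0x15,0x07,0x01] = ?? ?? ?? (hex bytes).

D0: mem[0x01..0x08] <- [ac 6f f7 3f 4c 41 e3 da]
D1: mem[0x09..0x0f] <- [ac 6f f7 3f 4c 41 e3]
D2: mem[0x05..0x07] <- [e3 da 23]
D3: mem[0x0d..0x13] <- [3f e3 da 23 da ac 6f]
D4: mem[0x07..0x08] <- [3f e3]
query mem[0x15]=0x23, mem[0x07]=0x3f, mem[0x01]=0xac

MEM[0x15,0x07,0x01] = 23 3f ac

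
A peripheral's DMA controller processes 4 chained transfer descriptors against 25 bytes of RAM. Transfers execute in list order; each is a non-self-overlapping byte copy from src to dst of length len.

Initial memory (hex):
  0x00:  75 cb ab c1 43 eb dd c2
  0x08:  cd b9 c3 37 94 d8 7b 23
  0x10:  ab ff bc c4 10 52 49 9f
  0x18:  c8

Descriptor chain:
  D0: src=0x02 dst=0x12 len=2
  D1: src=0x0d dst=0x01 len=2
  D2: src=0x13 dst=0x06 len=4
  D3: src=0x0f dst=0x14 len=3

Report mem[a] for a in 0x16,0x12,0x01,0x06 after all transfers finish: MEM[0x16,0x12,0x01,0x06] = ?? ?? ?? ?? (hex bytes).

MEM[0x16,0x12,0x01,0x06] = ff ab d8 c1

[0] 0x02->0x12 len=2 : ab c1
[1] 0x0d->0x01 len=2 : d8 7b
[2] 0x13->0x06 len=4 : c1 10 52 49
[3] 0x0f->0x14 len=3 : 23 ab ff
query mem[0x16]=0xff, mem[0x12]=0xab, mem[0x01]=0xd8, mem[0x06]=0xc1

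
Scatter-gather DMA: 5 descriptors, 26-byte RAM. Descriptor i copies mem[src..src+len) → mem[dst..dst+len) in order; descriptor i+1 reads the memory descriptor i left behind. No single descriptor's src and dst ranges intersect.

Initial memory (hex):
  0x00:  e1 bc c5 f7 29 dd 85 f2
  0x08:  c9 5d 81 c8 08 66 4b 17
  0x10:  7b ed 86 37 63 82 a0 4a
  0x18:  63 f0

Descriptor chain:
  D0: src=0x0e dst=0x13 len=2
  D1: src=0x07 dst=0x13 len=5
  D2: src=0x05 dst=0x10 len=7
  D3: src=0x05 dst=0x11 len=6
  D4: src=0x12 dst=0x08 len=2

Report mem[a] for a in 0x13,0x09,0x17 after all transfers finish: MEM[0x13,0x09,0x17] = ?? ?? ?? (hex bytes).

  after D0: wrote 2B at 0x13 = 4b17
  after D1: wrote 5B at 0x13 = f2c95d81c8
  after D2: wrote 7B at 0x10 = dd85f2c95d81c8
  after D3: wrote 6B at 0x11 = dd85f2c95d81
  after D4: wrote 2B at 0x08 = 85f2
query mem[0x13]=0xf2, mem[0x09]=0xf2, mem[0x17]=0xc8

MEM[0x13,0x09,0x17] = f2 f2 c8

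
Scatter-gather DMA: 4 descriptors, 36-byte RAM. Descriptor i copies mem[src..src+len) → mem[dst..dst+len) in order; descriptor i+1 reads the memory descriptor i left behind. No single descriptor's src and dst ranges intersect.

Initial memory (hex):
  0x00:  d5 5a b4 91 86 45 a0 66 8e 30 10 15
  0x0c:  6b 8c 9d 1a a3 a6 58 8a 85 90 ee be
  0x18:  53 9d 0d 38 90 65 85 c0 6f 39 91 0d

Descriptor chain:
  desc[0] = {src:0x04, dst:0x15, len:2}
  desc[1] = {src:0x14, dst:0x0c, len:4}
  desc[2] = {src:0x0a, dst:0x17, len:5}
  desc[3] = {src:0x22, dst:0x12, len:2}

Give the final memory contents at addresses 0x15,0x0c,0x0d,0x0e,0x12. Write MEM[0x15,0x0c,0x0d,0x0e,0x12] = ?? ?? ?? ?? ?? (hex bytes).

#0 dst[0x15+2] := {0x86,0x45}
#1 dst[0x0c+4] := {0x85,0x86,0x45,0xbe}
#2 dst[0x17+5] := {0x10,0x15,0x85,0x86,0x45}
#3 dst[0x12+2] := {0x91,0x0d}
query mem[0x15]=0x86, mem[0x0c]=0x85, mem[0x0d]=0x86, mem[0x0e]=0x45, mem[0x12]=0x91

MEM[0x15,0x0c,0x0d,0x0e,0x12] = 86 85 86 45 91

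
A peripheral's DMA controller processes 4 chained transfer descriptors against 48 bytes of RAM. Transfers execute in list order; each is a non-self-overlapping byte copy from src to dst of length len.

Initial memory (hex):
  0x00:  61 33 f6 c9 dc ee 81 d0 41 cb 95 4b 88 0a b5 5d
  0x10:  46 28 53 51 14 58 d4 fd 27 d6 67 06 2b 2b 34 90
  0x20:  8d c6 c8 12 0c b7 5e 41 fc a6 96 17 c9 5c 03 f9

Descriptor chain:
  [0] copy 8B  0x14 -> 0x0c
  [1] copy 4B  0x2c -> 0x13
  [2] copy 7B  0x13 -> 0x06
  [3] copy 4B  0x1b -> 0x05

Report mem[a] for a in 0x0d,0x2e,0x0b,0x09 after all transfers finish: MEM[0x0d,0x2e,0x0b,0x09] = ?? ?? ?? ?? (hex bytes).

MEM[0x0d,0x2e,0x0b,0x09] = 58 03 27 f9

#0 dst[0x0c+8] := {0x14,0x58,0xd4,0xfd,0x27,0xd6,0x67,0x06}
#1 dst[0x13+4] := {0xc9,0x5c,0x03,0xf9}
#2 dst[0x06+7] := {0xc9,0x5c,0x03,0xf9,0xfd,0x27,0xd6}
#3 dst[0x05+4] := {0x06,0x2b,0x2b,0x34}
query mem[0x0d]=0x58, mem[0x2e]=0x03, mem[0x0b]=0x27, mem[0x09]=0xf9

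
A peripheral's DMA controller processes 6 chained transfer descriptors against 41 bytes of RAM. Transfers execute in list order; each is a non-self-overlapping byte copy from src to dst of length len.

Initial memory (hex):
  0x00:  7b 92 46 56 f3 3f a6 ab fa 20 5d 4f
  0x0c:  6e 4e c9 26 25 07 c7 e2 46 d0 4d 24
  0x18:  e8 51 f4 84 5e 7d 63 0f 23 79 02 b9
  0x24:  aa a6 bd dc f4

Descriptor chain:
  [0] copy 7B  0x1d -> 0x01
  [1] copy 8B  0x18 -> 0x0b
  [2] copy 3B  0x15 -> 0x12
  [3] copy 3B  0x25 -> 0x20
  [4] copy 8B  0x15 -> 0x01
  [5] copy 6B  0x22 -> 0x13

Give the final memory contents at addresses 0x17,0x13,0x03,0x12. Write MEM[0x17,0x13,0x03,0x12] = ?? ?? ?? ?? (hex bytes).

MEM[0x17,0x13,0x03,0x12] = bd dc 24 d0

#0 dst[0x01+7] := {0x7d,0x63,0x0f,0x23,0x79,0x02,0xb9}
#1 dst[0x0b+8] := {0xe8,0x51,0xf4,0x84,0x5e,0x7d,0x63,0x0f}
#2 dst[0x12+3] := {0xd0,0x4d,0x24}
#3 dst[0x20+3] := {0xa6,0xbd,0xdc}
#4 dst[0x01+8] := {0xd0,0x4d,0x24,0xe8,0x51,0xf4,0x84,0x5e}
#5 dst[0x13+6] := {0xdc,0xb9,0xaa,0xa6,0xbd,0xdc}
query mem[0x17]=0xbd, mem[0x13]=0xdc, mem[0x03]=0x24, mem[0x12]=0xd0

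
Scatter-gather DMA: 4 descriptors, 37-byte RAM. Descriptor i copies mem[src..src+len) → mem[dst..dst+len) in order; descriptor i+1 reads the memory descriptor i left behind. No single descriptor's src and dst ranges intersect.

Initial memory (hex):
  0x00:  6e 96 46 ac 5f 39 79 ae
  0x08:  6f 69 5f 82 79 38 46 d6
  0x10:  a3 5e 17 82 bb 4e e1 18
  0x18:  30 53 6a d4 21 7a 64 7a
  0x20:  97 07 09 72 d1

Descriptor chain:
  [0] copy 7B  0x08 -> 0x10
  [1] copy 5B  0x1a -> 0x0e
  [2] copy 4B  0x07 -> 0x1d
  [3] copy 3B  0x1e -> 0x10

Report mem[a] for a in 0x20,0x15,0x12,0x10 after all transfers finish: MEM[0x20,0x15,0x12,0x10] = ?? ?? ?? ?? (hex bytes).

D0: mem[0x10..0x16] <- [6f 69 5f 82 79 38 46]
D1: mem[0x0e..0x12] <- [6a d4 21 7a 64]
D2: mem[0x1d..0x20] <- [ae 6f 69 5f]
D3: mem[0x10..0x12] <- [6f 69 5f]
query mem[0x20]=0x5f, mem[0x15]=0x38, mem[0x12]=0x5f, mem[0x10]=0x6f

MEM[0x20,0x15,0x12,0x10] = 5f 38 5f 6f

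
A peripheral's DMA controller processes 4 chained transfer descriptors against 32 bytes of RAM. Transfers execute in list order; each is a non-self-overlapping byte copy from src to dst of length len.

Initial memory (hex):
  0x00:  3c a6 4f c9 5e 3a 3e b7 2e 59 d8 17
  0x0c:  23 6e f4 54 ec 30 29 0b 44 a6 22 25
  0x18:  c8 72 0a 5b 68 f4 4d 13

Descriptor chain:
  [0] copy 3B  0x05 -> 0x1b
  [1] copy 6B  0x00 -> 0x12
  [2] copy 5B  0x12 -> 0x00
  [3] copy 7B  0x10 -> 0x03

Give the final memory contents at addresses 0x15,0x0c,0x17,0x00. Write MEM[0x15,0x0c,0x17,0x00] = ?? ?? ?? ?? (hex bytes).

  after D0: wrote 3B at 0x1b = 3a3eb7
  after D1: wrote 6B at 0x12 = 3ca64fc95e3a
  after D2: wrote 5B at 0x00 = 3ca64fc95e
  after D3: wrote 7B at 0x03 = ec303ca64fc95e
query mem[0x15]=0xc9, mem[0x0c]=0x23, mem[0x17]=0x3a, mem[0x00]=0x3c

MEM[0x15,0x0c,0x17,0x00] = c9 23 3a 3c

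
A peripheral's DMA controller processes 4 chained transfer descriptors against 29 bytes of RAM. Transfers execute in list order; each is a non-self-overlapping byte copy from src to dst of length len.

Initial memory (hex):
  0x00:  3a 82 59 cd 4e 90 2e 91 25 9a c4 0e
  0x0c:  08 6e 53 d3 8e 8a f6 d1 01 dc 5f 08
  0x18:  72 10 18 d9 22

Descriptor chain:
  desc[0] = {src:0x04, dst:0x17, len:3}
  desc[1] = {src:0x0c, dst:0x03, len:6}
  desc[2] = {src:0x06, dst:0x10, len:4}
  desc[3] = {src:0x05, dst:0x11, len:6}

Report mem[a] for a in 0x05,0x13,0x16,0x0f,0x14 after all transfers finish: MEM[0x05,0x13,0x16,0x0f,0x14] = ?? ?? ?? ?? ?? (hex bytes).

#0 dst[0x17+3] := {0x4e,0x90,0x2e}
#1 dst[0x03+6] := {0x08,0x6e,0x53,0xd3,0x8e,0x8a}
#2 dst[0x10+4] := {0xd3,0x8e,0x8a,0x9a}
#3 dst[0x11+6] := {0x53,0xd3,0x8e,0x8a,0x9a,0xc4}
query mem[0x05]=0x53, mem[0x13]=0x8e, mem[0x16]=0xc4, mem[0x0f]=0xd3, mem[0x14]=0x8a

MEM[0x05,0x13,0x16,0x0f,0x14] = 53 8e c4 d3 8a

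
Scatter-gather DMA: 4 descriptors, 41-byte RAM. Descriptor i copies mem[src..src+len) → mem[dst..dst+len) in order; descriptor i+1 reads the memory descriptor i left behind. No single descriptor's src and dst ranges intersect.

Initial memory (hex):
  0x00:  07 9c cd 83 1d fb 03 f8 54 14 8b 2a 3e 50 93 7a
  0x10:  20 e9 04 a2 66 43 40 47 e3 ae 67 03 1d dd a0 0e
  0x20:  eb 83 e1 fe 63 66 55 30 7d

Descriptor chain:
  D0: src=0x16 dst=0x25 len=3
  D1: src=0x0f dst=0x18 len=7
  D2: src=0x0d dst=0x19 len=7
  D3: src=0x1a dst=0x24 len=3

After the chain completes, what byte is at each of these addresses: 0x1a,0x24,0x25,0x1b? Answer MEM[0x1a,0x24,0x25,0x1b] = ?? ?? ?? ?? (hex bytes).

MEM[0x1a,0x24,0x25,0x1b] = 93 93 7a 7a

#0 dst[0x25+3] := {0x40,0x47,0xe3}
#1 dst[0x18+7] := {0x7a,0x20,0xe9,0x04,0xa2,0x66,0x43}
#2 dst[0x19+7] := {0x50,0x93,0x7a,0x20,0xe9,0x04,0xa2}
#3 dst[0x24+3] := {0x93,0x7a,0x20}
query mem[0x1a]=0x93, mem[0x24]=0x93, mem[0x25]=0x7a, mem[0x1b]=0x7a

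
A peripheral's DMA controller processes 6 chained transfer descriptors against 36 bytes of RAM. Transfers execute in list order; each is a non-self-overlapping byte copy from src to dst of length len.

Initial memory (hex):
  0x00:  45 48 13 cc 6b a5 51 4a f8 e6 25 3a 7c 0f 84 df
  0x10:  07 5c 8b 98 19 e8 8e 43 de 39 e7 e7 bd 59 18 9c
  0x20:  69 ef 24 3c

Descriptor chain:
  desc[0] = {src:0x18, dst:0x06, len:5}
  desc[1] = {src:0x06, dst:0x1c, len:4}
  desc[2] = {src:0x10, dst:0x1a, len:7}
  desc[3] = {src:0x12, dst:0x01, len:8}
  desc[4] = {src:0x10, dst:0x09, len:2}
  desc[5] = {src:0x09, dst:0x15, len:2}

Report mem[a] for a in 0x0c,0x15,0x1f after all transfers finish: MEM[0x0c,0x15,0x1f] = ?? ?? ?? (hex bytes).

D0: mem[0x06..0x0a] <- [de 39 e7 e7 bd]
D1: mem[0x1c..0x1f] <- [de 39 e7 e7]
D2: mem[0x1a..0x20] <- [07 5c 8b 98 19 e8 8e]
D3: mem[0x01..0x08] <- [8b 98 19 e8 8e 43 de 39]
D4: mem[0x09..0x0a] <- [07 5c]
D5: mem[0x15..0x16] <- [07 5c]
query mem[0x0c]=0x7c, mem[0x15]=0x07, mem[0x1f]=0xe8

MEM[0x0c,0x15,0x1f] = 7c 07 e8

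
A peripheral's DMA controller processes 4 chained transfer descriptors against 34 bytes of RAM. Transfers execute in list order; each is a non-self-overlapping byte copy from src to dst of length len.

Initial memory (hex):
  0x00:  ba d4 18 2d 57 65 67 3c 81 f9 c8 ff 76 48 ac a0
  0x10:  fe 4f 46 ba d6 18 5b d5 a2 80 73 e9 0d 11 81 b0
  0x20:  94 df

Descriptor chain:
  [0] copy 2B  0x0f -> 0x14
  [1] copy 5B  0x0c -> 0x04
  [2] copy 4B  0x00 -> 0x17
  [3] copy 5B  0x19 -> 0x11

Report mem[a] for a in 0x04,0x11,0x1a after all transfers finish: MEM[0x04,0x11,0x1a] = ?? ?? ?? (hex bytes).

MEM[0x04,0x11,0x1a] = 76 18 2d

  after D0: wrote 2B at 0x14 = a0fe
  after D1: wrote 5B at 0x04 = 7648aca0fe
  after D2: wrote 4B at 0x17 = bad4182d
  after D3: wrote 5B at 0x11 = 182de90d11
query mem[0x04]=0x76, mem[0x11]=0x18, mem[0x1a]=0x2d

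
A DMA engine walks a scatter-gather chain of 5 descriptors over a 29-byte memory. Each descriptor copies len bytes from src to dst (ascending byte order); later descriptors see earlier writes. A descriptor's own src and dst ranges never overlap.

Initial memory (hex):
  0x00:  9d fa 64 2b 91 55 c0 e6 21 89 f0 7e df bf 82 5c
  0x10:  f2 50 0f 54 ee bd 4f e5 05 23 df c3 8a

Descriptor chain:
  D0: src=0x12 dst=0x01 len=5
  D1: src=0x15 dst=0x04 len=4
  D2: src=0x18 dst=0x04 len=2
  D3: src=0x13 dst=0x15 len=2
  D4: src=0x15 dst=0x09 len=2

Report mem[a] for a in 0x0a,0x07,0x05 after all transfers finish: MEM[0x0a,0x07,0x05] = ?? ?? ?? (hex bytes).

MEM[0x0a,0x07,0x05] = ee 05 23

[0] 0x12->0x01 len=5 : 0f 54 ee bd 4f
[1] 0x15->0x04 len=4 : bd 4f e5 05
[2] 0x18->0x04 len=2 : 05 23
[3] 0x13->0x15 len=2 : 54 ee
[4] 0x15->0x09 len=2 : 54 ee
query mem[0x0a]=0xee, mem[0x07]=0x05, mem[0x05]=0x23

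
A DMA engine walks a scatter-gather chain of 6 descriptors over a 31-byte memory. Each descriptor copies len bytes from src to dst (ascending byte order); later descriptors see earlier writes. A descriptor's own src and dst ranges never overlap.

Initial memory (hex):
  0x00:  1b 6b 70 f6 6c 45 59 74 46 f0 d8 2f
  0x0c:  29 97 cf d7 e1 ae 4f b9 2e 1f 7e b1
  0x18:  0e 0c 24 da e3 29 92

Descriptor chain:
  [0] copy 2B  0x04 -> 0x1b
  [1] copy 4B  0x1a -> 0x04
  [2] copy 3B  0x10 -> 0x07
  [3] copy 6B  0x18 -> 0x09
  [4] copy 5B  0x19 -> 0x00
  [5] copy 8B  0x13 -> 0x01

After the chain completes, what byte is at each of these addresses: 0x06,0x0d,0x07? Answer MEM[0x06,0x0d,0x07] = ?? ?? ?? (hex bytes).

D0: mem[0x1b..0x1c] <- [6c 45]
D1: mem[0x04..0x07] <- [24 6c 45 29]
D2: mem[0x07..0x09] <- [e1 ae 4f]
D3: mem[0x09..0x0e] <- [0e 0c 24 6c 45 29]
D4: mem[0x00..0x04] <- [0c 24 6c 45 29]
D5: mem[0x01..0x08] <- [b9 2e 1f 7e b1 0e 0c 24]
query mem[0x06]=0x0e, mem[0x0d]=0x45, mem[0x07]=0x0c

MEM[0x06,0x0d,0x07] = 0e 45 0c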